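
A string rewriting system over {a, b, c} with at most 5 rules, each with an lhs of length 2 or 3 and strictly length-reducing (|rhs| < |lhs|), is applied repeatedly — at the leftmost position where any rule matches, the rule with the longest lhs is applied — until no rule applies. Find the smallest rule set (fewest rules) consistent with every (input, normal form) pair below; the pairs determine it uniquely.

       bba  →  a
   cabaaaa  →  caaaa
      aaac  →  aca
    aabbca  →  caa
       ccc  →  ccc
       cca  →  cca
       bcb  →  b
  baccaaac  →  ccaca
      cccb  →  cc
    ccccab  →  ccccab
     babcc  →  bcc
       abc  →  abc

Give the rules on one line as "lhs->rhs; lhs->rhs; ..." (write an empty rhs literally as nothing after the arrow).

aac->ca; ba->; bb->; cb->

  | bba => a
  | cabaaaa => caaaa
  | aaac => aca
  | aabbca => aaca => caa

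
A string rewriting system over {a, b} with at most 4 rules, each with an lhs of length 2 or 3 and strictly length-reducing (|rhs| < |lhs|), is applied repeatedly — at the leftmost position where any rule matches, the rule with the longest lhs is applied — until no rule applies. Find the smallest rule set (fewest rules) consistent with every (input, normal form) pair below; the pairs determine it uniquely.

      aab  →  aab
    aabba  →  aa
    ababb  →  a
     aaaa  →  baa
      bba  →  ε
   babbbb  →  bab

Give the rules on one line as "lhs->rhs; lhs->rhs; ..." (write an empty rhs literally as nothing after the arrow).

  | aab
  | aabba => aa
  | ababb => abbb => a
  | aaaa => baa

aaa->ba; aba->ab; bba->; bbb->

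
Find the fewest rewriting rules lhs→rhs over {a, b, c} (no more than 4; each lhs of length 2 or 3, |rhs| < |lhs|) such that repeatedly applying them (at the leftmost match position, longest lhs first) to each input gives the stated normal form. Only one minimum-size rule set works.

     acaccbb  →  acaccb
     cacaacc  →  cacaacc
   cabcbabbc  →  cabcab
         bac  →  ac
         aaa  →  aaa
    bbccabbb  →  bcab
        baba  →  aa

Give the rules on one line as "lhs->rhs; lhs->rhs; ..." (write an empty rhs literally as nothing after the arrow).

  | acaccbb => acaccb
  | cacaacc
  | cabcbabbc => cabcabbc => cabcab
  | bac => ac

ba->a; bb->b; bbc->b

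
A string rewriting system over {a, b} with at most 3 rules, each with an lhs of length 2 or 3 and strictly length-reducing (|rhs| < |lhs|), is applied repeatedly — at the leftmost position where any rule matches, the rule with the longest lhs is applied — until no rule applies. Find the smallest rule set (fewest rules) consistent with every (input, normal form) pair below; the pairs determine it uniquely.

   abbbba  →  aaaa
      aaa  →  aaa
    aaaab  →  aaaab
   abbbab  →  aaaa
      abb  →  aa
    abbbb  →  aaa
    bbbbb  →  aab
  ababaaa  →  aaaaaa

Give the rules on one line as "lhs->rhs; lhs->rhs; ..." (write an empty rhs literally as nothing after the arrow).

bab->aa; bb->a

  | abbbba => aabba => aaaa
  | aaa
  | aaaab
  | abbbab => aabab => aaaa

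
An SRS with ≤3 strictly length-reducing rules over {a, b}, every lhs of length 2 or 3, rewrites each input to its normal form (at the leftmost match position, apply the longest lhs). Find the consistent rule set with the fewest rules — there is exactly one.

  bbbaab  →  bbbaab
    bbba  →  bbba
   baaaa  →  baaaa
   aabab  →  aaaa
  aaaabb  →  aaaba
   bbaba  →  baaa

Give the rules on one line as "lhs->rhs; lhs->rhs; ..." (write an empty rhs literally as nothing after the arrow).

  | bbbaab
  | bbba
  | baaaa
  | aabab => aaaa

abb->ba; bab->aa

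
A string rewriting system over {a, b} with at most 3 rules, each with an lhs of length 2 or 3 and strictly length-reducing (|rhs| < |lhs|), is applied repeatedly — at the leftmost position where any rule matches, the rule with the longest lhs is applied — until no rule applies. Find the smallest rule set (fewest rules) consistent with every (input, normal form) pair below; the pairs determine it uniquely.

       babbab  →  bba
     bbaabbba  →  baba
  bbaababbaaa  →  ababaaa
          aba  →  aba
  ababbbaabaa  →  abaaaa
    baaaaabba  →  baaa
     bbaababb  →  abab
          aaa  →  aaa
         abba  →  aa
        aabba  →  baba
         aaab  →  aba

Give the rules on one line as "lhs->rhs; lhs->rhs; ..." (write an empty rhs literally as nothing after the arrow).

aab->ba; abb->a; bbb->a

  | babbab => baab => bba
  | bbaabbba => bbbabba => aabba => baba
  | bbaababbaaa => bbbaabbaaa => aaabbaaa => ababaaa
  | aba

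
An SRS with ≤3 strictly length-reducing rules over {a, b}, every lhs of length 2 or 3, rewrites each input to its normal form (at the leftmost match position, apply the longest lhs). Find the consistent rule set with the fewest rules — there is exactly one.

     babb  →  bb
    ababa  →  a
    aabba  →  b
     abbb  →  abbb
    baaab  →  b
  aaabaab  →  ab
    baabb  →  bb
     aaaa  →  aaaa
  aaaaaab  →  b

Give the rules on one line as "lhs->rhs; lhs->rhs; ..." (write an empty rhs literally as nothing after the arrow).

aab->b; ba->; baa->ba

  | babb => bb
  | ababa => aba => a
  | aabba => bba => b
  | abbb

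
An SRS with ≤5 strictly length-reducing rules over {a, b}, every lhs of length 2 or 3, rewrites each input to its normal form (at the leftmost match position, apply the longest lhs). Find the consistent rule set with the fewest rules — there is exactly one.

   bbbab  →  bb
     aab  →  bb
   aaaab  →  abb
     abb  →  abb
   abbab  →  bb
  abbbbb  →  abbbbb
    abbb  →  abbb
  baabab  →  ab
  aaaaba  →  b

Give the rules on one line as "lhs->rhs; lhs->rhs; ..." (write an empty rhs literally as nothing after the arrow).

  | bbbab => bab => bb
  | aab => bb
  | aaaab => abab => abb
  | abb

aa->b; aaa->ab; ba->b; bba->a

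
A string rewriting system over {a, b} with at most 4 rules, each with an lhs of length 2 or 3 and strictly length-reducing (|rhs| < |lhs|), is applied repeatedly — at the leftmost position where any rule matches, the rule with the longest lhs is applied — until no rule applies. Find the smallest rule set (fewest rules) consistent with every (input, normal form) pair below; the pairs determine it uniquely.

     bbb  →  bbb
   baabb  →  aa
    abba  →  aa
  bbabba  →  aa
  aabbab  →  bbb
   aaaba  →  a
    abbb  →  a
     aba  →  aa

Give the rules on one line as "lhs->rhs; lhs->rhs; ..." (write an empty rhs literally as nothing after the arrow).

aaa->bb; ab->a; ba->a

  | bbb
  | baabb => aabb => aab => aa
  | abba => aba => aa
  | bbabba => babba => abba => aba => aa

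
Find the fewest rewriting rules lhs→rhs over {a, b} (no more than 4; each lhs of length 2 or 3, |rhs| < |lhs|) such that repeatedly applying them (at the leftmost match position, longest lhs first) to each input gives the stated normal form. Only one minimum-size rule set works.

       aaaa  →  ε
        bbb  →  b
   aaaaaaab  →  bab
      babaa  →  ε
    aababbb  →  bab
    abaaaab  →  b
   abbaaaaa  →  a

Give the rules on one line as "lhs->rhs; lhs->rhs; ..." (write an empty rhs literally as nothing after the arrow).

  | aaaa => baa => ε
  | bbb => bb => b
  | aaaaaaab => baaaaab => aaab => bab
  | babaa => baa => ε

aa->b; aba->a; baa->; bb->b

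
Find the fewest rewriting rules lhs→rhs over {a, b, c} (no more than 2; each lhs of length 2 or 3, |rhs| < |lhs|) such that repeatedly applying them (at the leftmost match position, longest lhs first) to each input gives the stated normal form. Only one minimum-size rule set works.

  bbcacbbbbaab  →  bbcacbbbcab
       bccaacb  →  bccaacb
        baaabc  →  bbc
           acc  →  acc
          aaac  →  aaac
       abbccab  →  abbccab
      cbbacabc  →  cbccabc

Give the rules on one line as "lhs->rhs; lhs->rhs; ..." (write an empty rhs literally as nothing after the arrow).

  | bbcacbbbbaab => bbcacbbbcab
  | bccaacb
  | baaabc => baabc => babc => bbc
  | acc

ba->b; bba->bc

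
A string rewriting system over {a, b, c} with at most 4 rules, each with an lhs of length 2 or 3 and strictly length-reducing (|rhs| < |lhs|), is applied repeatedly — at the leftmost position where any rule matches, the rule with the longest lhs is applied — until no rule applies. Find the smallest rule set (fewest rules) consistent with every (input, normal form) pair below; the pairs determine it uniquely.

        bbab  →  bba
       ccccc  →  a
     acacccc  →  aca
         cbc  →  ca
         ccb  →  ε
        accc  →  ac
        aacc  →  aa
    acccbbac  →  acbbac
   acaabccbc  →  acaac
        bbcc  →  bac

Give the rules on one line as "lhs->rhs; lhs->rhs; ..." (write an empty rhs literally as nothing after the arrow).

ab->a; bc->a; cc->b; ccb->

  | bbab => bba
  | ccccc => bccc => acc => ab => a
  | acacccc => acabcc => acacc => acab => aca
  | cbc => ca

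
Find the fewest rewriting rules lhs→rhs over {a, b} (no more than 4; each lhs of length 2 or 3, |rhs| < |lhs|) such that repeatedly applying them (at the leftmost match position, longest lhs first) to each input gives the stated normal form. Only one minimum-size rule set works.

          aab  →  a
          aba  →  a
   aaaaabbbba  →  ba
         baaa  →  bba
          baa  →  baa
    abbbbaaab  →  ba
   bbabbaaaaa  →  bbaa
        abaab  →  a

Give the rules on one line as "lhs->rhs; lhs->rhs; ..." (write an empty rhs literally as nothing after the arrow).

  | aab => a
  | aba => a
  | aaaaabbbba => baaabbbba => bbabbbba => bbbbba => abba => ba
  | baaa => bba

aaa->ba; ab->; bbb->a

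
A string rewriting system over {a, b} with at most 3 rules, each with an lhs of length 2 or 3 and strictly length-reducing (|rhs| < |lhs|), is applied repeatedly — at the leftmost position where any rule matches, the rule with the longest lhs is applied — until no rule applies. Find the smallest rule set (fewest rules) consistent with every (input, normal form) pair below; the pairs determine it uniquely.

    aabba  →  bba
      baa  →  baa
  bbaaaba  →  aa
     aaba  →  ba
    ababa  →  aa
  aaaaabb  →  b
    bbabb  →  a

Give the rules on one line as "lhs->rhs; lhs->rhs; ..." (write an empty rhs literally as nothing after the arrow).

  | aabba => abba => bba
  | baa
  | bbaaaba => bbabba => baba => aa
  | aaba => aba => ba

aaa->ab; ab->b; bab->a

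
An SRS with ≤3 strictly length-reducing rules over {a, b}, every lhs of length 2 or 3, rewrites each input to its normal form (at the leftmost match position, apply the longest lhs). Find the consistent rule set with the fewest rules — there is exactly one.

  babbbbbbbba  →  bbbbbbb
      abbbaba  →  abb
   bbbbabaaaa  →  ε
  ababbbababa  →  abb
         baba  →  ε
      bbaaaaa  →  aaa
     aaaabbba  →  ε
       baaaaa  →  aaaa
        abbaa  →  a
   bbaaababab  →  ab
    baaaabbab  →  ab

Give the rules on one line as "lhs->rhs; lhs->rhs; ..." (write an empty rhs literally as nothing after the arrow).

  | babbbbbbbba => bbbbbbbba => bbbbbbb
  | abbbaba => abbba => abb
  | bbbbabaaaa => bbbbaaaa => bbbaaa => bbaa => ba => ε
  | ababbbababa => abbbababa => abbbaba => abbba => abb

aab->; ba->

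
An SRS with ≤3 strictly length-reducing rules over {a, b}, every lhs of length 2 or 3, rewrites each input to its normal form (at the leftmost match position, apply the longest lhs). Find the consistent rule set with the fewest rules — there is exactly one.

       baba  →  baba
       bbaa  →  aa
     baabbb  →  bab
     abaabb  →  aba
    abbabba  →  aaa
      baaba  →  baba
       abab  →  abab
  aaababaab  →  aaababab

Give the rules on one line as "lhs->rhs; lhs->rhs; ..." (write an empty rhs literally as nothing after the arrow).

  | baba
  | bbaa => aa
  | baabbb => babbb => bab
  | abaabb => ababb => aba

baa->ba; bb->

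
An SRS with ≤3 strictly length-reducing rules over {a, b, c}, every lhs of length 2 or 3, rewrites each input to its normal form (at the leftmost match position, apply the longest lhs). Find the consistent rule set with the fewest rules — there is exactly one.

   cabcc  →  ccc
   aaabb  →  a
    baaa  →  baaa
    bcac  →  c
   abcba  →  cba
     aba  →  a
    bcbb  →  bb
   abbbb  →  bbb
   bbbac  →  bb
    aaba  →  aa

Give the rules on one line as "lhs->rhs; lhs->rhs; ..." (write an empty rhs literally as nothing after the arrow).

ab->; ac->c; bc->

  | cabcc => ccc
  | aaabb => aab => a
  | baaa
  | bcac => ac => c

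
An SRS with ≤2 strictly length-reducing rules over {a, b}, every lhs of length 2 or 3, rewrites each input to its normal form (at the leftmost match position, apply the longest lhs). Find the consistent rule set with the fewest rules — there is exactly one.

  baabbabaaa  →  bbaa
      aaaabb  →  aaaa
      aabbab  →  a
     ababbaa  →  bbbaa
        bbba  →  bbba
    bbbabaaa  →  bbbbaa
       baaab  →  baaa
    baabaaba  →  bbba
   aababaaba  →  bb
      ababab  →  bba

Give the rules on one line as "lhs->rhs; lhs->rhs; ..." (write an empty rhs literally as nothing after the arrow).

ab->a; aba->b

  | baabbabaaa => baababaaa => babbaaa => babaaa => bbaa
  | aaaabb => aaaab => aaaa
  | aabbab => aabab => abb => ab => a
  | ababbaa => bbbaa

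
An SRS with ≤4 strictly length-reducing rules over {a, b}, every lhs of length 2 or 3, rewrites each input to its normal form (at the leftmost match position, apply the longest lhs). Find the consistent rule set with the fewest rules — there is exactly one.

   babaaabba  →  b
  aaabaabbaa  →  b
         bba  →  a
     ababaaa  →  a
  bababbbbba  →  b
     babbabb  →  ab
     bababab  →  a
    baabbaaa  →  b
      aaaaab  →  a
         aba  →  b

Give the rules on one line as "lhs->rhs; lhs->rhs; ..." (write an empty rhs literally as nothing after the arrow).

  | babaaabba => abaaabba => aaabba => babba => abba => aba => aa => b
  | aaabaabbaa => babaabbaa => abaabbaa => aabbaa => abaa => aa => b
  | bba => ba => a
  | ababaaa => aabaaa => aaaa => baa => a

aa->b; aab->a; ba->a; baa->a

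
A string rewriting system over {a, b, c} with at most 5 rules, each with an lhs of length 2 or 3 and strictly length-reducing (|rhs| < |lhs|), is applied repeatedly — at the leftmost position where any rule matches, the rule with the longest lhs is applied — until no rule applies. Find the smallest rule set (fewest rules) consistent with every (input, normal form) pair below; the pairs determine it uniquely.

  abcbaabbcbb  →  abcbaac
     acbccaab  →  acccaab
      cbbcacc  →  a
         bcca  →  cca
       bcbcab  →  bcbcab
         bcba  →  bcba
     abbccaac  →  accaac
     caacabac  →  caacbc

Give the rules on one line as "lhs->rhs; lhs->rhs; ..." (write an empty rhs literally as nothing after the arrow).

aba->b; bb->; bcc->cc; cac->a

  | abcbaabbcbb => abcbaacbb => abcbaac
  | acbccaab => acccaab
  | cbbcacc => ccacc => cac => a
  | bcca => cca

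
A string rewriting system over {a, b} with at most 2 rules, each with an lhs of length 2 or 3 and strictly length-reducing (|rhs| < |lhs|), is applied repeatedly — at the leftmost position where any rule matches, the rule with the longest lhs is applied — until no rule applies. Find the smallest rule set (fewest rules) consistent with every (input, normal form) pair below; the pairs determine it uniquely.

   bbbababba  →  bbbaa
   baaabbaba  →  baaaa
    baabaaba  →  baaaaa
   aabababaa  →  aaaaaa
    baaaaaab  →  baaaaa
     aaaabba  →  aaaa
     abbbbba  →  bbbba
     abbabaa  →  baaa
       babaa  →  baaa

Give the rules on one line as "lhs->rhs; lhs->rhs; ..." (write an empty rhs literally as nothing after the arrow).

ab->; aba->aa

  | bbbababba => bbbaabba => bbbaba => bbbaa
  | baaabbaba => baababa => baaaba => baaaa
  | baabaaba => baaaaba => baaaaa
  | aabababaa => aaababaa => aaaabaa => aaaaaa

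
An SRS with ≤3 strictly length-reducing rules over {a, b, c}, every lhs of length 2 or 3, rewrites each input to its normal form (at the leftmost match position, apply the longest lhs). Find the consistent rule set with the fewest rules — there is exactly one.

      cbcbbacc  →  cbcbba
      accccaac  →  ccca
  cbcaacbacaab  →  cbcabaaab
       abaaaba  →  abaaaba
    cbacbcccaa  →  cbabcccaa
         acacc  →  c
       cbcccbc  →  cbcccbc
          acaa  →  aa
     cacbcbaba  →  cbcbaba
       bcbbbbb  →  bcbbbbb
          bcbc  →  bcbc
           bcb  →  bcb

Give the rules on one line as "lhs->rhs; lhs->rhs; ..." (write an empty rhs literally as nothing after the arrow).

ac->; bac->ba

  | cbcbbacc => cbcbbac => cbcbba
  | accccaac => cccaac => ccca
  | cbcaacbacaab => cbcabacaab => cbcabaaab
  | abaaaba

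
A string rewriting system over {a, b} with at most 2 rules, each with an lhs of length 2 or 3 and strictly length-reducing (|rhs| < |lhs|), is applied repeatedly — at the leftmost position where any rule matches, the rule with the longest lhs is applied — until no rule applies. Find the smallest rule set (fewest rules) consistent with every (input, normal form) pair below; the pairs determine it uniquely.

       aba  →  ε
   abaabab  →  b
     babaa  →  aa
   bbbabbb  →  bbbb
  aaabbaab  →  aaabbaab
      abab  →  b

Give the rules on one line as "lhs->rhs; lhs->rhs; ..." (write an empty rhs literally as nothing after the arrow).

aba->; bab->

  | aba => ε
  | abaabab => abab => b
  | babaa => aa
  | bbbabbb => bbbb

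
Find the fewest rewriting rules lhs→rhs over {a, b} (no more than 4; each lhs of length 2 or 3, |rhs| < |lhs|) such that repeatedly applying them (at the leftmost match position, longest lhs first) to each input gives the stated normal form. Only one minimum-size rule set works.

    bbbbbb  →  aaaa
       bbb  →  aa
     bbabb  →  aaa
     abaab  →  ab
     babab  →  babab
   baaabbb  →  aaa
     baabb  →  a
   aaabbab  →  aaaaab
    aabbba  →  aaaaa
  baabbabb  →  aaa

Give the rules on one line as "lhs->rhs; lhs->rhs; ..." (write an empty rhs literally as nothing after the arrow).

  | bbbbbb => aabbb => aaaa
  | bbb => aa
  | bbabb => aabb => aaa
  | abaab => ab

baa->; bb->a; bbb->aa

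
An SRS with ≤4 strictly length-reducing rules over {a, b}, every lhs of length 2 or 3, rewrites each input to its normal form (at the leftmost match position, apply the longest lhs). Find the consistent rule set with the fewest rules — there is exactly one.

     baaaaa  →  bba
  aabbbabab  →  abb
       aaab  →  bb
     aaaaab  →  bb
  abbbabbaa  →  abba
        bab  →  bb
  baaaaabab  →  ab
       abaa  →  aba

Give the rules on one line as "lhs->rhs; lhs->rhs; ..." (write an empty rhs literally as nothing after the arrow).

aa->a; aaa->b; bab->bb; bbb->

  | baaaaa => bbaa => bba
  | aabbbabab => abbbabab => aabab => abab => abb
  | aaab => bb
  | aaaaab => baab => bab => bb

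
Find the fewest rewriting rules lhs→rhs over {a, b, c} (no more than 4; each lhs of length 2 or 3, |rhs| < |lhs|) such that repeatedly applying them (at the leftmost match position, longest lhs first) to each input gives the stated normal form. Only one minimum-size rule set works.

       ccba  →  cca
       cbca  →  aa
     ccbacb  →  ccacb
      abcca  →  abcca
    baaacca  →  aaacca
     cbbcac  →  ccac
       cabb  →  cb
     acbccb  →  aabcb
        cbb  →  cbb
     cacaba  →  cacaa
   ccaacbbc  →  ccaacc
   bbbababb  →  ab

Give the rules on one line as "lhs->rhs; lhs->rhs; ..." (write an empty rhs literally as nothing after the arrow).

  | ccba => cca
  | cbca => aba => aa
  | ccbacb => ccacb
  | abcca

abb->b; ba->a; bbc->c; cbc->ab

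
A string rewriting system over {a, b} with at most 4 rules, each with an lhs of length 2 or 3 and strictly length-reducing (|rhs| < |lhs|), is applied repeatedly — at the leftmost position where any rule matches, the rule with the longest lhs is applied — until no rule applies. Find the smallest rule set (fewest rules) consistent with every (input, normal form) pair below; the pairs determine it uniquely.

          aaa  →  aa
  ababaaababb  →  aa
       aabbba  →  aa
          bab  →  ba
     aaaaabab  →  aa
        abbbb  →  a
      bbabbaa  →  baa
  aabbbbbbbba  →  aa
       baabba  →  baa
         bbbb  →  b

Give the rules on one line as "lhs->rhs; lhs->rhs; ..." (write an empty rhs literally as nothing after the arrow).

aaa->aa; ab->a; bb->b

  | aaa => aa
  | ababaaababb => aabaaababb => aaaaababb => aaaababb => aaababb => aababb => aaabb => aabb => aab => aa
  | aabbba => aabba => aaba => aaa => aa
  | bab => ba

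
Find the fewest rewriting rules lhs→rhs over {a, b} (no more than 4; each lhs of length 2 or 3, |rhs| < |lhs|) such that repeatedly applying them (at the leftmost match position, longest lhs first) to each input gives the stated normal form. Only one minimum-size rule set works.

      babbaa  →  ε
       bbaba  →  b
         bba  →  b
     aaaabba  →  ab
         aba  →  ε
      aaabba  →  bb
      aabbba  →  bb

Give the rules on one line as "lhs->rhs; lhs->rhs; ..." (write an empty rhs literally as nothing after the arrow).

  | babbaa => abbaa => aba => aa => ε
  | bbaba => bba => b
  | bba => b
  | aaaabba => babba => abba => ab

aa->; aaa->b; ba->a; bba->b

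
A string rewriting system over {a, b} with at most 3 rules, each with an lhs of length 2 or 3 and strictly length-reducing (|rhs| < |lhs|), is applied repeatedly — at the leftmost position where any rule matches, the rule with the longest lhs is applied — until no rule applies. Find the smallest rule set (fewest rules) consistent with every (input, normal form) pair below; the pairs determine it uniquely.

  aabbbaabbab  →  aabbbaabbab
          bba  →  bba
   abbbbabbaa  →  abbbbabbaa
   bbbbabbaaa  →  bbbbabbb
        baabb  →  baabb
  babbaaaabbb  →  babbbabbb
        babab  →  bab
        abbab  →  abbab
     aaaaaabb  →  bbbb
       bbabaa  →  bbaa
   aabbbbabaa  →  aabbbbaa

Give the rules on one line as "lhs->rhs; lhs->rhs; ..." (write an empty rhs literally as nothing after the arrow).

aaa->b; aba->a

  | aabbbaabbab
  | bba
  | abbbbabbaa
  | bbbbabbaaa => bbbbabbb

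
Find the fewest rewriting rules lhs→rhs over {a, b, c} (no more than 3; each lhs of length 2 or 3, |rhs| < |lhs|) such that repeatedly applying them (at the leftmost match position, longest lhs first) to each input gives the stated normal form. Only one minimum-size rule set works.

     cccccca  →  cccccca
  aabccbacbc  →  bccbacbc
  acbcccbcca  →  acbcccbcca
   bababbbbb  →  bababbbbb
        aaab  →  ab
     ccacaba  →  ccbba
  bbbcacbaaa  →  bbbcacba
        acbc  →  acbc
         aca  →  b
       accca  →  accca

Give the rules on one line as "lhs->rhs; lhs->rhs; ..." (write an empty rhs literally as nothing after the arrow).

  | cccccca
  | aabccbacbc => bccbacbc
  | acbcccbcca
  | bababbbbb

aa->; aca->b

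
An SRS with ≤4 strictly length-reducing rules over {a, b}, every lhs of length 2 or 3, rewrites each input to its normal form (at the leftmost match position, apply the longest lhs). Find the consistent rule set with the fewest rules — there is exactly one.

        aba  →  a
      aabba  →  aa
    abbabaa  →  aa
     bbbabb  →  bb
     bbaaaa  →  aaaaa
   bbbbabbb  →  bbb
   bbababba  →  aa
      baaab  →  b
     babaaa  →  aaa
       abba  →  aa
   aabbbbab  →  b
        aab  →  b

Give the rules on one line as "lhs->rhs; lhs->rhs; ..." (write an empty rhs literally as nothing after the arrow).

ab->b; ba->a; bba->aa

  | aba => ba => a
  | aabba => abba => bba => aa
  | abbabaa => bbabaa => aabaa => abaa => baa => aa
  | bbbabb => baabb => aabb => abb => bb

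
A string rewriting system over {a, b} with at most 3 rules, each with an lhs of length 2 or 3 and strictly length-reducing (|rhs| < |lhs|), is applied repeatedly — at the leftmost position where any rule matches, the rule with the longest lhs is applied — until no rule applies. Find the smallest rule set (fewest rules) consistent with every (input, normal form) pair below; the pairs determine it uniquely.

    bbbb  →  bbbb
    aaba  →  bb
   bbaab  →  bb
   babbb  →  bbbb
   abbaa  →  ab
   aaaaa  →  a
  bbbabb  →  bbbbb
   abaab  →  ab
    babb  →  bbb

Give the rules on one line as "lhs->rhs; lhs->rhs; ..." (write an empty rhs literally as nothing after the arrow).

  | bbbb
  | aaba => bba => bb
  | bbaab => bb
  | babbb => bbbb

aa->b; ba->b; baa->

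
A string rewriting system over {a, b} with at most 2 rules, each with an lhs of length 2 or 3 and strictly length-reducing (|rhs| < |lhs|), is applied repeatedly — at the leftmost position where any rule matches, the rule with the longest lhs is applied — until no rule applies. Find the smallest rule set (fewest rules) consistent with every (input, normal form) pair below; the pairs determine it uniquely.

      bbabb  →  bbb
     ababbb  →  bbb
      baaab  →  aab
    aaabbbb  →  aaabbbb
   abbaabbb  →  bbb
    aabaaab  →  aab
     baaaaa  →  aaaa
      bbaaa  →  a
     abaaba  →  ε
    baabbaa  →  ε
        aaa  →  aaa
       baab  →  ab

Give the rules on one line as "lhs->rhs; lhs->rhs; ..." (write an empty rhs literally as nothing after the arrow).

aba->ba; ba->

  | bbabb => bbb
  | ababbb => babbb => bbb
  | baaab => aab
  | aaabbbb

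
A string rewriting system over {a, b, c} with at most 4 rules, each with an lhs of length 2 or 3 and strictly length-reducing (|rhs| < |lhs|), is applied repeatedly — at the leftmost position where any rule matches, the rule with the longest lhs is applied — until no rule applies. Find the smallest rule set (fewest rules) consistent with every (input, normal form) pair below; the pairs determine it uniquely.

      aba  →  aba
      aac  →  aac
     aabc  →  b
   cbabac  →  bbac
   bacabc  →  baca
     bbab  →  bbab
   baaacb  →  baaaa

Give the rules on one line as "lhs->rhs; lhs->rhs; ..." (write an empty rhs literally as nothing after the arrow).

  | aba
  | aac
  | aabc => bbc => b
  | cbabac => aabac => bbac

aab->bb; bc->; cb->a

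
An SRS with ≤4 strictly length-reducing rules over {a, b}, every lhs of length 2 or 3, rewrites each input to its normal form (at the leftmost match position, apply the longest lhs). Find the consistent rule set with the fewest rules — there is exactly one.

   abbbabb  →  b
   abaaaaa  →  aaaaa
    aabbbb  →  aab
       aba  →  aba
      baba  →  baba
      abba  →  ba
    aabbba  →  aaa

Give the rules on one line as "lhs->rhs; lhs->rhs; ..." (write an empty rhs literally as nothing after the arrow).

abb->bb; baa->a; bb->b; bbb->aa

  | abbbabb => bbbabb => aaabb => aabb => abb => bb => b
  | abaaaaa => aaaaa
  | aabbbb => abbbb => bbbb => aab
  | aba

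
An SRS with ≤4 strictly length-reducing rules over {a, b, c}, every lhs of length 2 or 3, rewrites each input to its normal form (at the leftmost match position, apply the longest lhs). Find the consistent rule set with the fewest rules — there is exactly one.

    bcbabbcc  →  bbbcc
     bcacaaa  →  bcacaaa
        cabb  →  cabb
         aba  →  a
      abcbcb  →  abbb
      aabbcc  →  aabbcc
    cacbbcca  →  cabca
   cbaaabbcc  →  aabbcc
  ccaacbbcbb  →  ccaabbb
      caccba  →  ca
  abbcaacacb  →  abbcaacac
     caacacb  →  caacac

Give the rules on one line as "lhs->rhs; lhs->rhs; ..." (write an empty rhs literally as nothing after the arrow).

ba->; cb->c; cba->ba; cbc->b

  | bcbabbcc => bbabbcc => bbbcc
  | bcacaaa
  | cabb
  | aba => a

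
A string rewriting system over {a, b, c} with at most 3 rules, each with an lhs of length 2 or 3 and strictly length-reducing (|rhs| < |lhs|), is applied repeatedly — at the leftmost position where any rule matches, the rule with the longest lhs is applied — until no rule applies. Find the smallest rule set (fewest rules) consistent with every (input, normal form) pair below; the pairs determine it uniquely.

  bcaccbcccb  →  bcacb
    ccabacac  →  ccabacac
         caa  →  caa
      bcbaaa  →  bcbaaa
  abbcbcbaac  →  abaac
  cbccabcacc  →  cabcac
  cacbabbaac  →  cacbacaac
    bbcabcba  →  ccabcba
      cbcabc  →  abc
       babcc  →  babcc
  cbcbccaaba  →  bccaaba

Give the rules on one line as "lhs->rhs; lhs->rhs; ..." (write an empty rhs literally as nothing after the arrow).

acc->ac; bb->c; cbc->

  | bcaccbcccb => bcacbcccb => bcaccb => bcacb
  | ccabacac
  | caa
  | bcbaaa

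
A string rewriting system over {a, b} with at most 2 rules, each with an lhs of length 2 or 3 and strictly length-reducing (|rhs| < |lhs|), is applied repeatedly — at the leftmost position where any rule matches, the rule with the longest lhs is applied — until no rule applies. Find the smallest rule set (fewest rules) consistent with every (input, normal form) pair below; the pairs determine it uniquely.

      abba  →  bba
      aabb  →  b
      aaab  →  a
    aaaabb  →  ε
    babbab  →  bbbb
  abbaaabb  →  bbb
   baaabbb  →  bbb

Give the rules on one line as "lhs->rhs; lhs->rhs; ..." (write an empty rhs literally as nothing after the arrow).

  | abba => bba
  | aabb => b
  | aaab => a
  | aaaabb => aab => ε

aab->; ab->b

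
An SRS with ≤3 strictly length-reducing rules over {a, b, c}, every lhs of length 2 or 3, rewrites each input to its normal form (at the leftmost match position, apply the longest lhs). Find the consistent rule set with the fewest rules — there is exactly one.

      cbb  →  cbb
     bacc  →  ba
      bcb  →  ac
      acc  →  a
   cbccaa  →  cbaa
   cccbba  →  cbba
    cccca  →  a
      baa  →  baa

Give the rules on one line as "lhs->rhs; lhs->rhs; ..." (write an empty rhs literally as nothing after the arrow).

bcb->ac; cc->

  | cbb
  | bacc => ba
  | bcb => ac
  | acc => a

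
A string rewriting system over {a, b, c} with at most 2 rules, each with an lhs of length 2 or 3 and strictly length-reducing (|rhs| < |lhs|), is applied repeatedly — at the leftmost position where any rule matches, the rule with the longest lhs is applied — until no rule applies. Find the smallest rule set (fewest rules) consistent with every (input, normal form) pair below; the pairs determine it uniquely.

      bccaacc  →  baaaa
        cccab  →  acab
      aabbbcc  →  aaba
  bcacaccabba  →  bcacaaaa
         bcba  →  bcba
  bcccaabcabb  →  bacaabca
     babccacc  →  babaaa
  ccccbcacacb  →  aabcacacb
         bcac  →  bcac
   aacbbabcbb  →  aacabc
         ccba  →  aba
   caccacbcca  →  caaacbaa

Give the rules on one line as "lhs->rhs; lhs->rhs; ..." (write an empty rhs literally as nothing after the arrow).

bb->; cc->a

  | bccaacc => baaacc => baaaa
  | cccab => acab
  | aabbbcc => aabcc => aaba
  | bcacaccabba => bcacaaabba => bcacaaaa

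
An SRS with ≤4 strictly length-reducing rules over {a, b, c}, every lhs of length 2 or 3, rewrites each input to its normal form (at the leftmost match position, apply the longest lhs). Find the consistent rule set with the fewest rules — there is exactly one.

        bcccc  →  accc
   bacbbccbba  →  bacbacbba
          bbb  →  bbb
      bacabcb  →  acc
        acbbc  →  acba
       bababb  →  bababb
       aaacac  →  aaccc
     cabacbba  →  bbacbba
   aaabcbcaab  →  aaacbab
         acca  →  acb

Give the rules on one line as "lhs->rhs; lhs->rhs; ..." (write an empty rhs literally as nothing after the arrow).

  | bcccc => accc
  | bacbbccbba => bacbacbba
  | bbb
  | bacabcb => bccbcb => acbcb => acc

aca->cc; bc->a; bcb->c; ca->b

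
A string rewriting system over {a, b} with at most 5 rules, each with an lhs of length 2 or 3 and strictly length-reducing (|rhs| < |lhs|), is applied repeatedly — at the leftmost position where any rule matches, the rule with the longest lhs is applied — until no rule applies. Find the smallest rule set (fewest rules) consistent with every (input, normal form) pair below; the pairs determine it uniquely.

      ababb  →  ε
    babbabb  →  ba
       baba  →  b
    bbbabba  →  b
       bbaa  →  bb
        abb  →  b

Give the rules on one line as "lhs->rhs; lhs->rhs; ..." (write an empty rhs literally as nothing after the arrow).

ab->; aba->aa; baa->b; bbb->ba

  | ababb => aabb => ab => ε
  | babbabb => bbabb => bbb => ba
  | baba => baa => b
  | bbbabba => baabba => bbba => baa => b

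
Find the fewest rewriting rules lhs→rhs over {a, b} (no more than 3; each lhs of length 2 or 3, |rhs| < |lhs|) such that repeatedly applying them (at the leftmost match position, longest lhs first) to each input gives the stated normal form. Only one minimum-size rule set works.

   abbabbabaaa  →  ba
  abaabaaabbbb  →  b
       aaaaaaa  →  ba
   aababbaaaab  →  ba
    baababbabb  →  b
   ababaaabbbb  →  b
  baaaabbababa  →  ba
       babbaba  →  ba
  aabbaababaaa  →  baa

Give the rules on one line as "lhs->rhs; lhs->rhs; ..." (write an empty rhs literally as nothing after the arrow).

aaa->ba; ab->; bb->b

  | abbabbabaaa => babbabaaa => bbabaaa => babaaa => baaa => bba => ba
  | abaabaaabbbb => aabaaabbbb => aaaabbbb => baabbbb => babbb => bbb => bb => b
  | aaaaaaa => baaaaa => bbaaa => baaa => bba => ba
  | aababbaaaab => aabbaaaab => abaaaab => aaaab => baab => ba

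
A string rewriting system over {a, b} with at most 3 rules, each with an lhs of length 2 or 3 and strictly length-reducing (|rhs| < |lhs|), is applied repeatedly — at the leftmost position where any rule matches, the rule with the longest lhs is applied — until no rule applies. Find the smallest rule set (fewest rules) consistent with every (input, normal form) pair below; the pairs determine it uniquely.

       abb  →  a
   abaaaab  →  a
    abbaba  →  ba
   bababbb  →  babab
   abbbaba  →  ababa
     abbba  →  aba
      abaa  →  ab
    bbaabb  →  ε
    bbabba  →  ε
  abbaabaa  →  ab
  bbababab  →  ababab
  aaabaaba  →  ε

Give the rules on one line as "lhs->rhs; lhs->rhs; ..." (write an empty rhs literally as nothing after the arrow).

aa->; bb->

  | abb => a
  | abaaaab => abaab => abb => a
  | abbaba => aaba => ba
  | bababbb => babab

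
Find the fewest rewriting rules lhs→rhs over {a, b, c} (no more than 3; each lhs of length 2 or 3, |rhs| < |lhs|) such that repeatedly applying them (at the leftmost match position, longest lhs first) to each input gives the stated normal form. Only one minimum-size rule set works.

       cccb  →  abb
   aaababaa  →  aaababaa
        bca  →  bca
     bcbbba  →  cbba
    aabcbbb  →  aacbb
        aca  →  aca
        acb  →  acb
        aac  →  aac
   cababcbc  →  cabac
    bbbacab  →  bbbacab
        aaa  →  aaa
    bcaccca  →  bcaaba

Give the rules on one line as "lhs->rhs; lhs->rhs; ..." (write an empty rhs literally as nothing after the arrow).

  | cccb => abb
  | aaababaa
  | bca
  | bcbbba => cbba

bcb->c; cc->c; ccc->ab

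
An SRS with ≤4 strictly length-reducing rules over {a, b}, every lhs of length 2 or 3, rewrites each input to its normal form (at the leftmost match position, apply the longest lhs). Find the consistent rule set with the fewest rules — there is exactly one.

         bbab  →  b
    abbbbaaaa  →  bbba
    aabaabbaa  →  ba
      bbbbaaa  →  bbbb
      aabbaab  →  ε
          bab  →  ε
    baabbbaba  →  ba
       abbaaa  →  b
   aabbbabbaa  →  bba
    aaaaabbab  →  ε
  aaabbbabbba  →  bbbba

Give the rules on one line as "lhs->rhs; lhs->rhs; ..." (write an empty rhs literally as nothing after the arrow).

aa->a; aaa->; ab->; bab->

  | bbab => b
  | abbbbaaaa => bbbaaaa => bbba
  | aabaabbaa => abaabbaa => aabbaa => abbaa => baa => ba
  | bbbbaaa => bbbb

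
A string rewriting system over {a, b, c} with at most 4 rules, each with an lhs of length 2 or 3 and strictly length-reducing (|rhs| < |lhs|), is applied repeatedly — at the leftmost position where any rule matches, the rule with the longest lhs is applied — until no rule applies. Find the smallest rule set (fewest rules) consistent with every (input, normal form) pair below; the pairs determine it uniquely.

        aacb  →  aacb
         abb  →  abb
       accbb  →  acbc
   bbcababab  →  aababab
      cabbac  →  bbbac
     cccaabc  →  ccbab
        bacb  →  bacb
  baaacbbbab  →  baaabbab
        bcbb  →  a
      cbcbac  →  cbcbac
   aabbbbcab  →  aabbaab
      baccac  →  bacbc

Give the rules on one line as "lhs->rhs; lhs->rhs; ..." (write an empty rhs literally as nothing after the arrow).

  | aacb
  | abb
  | accbb => acbc
  | bbcababab => aababab

abc->ab; bbc->a; ca->b; cbb->bc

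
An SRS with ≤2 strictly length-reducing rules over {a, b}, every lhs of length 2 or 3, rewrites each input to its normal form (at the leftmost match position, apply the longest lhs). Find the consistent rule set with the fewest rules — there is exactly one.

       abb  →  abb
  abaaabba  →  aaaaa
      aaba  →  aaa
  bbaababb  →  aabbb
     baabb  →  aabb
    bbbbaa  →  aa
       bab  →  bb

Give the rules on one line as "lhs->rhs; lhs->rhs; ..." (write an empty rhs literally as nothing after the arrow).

ba->a; bab->bb

  | abb
  | abaaabba => aaaabba => aaaaba => aaaaa
  | aaba => aaa
  | bbaababb => baababb => aababb => aabbb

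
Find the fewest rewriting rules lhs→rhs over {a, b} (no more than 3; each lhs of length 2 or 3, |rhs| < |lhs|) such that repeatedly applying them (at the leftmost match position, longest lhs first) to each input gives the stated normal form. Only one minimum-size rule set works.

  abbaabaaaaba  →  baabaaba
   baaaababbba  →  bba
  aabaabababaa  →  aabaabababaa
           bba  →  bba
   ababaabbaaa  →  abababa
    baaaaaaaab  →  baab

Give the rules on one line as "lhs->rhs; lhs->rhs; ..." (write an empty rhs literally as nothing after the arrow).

  | abbaabaaaaba => baabaaaaba => baabaaba
  | baaaababbba => baababbba => baabbba => babba => bba
  | aabaabababaa
  | bba

aaa->a; abb->b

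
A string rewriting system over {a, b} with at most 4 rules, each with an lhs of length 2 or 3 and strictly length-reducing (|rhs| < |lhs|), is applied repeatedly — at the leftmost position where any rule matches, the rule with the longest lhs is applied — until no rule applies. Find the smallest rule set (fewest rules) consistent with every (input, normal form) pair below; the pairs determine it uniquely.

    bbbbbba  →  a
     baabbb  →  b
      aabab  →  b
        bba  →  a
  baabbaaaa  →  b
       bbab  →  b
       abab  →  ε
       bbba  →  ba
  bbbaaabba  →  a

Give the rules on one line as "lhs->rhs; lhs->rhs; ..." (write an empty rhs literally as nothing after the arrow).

  | bbbbbba => bbbba => bba => a
  | baabbb => bbbbb => bbb => b
  | aabab => bbab => ab => b
  | bba => a

aa->b; aaa->aa; ab->b; bb->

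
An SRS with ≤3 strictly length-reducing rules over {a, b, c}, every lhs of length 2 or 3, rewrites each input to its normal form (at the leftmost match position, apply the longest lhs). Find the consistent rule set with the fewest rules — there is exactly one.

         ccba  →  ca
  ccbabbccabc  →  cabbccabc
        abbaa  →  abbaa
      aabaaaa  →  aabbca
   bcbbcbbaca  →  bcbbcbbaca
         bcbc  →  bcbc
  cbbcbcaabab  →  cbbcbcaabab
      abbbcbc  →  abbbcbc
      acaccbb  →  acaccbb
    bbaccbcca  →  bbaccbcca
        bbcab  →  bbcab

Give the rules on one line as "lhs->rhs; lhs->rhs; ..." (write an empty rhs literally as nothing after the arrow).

aaa->bc; cba->a

  | ccba => ca
  | ccbabbccabc => cabbccabc
  | abbaa
  | aabaaaa => aabbca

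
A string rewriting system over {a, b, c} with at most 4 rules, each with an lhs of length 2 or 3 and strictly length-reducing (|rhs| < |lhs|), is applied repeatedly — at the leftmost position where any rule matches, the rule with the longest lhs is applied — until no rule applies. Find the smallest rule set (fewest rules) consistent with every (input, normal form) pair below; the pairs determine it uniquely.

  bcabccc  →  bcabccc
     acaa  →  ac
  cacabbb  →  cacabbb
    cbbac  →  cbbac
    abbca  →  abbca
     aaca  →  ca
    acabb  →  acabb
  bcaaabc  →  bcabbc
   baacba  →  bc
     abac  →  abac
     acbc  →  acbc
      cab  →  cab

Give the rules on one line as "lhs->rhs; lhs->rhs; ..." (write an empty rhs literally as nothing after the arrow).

  | bcabccc
  | acaa => ac
  | cacabbb
  | cbbac

aa->; aaa->ab; cba->c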